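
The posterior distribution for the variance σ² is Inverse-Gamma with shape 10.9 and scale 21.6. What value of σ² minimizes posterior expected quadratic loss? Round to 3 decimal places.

Mode = β/(α+1) = 21.6/11.9 = 1.815.
Mean = β/(α−1) = 21.6/9.9 = 2.182.
Quadratic loss ⇒ the optimal estimator is the posterior mean.

2.182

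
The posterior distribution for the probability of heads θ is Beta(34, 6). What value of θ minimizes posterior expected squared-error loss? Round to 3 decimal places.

0.850

Mode = (34−1)/(34+6−2) = 33/38 = 0.868.
Mean = 34/(34+6) = 34/40 = 0.850.
Squared-error loss ⇒ the optimal estimator is the posterior mean.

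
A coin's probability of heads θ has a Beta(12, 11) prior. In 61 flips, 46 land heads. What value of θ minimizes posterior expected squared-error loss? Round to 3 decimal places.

0.690

Posterior: Beta(12+46, 11+15) = Beta(58, 26).
Mode = (58−1)/(58+26−2) = 57/82 = 0.695.
Mean = 58/(58+26) = 58/84 = 0.690.
Squared-error loss ⇒ the optimal estimator is the posterior mean.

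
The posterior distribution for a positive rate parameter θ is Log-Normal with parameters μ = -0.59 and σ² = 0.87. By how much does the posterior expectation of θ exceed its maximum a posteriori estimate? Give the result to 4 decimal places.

0.6242

Mode = exp(μ − σ²) = exp(-1.46) = 0.2322.
Mean = exp(μ + σ²/2) = exp(-0.155) = 0.8564.
Difference = 0.8564 − 0.2322 = 0.6242.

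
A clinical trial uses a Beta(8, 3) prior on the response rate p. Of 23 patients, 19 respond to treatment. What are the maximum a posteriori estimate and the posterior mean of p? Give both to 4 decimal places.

p_MAP = 0.8125, E[p|data] = 0.7941

Posterior: Beta(8+19, 3+4) = Beta(27, 7).
Mode = (27−1)/(27+7−2) = 26/32 = 0.8125.
Mean = 27/(27+7) = 27/34 = 0.7941.
Left-skewed posterior ⇒ mean < mode.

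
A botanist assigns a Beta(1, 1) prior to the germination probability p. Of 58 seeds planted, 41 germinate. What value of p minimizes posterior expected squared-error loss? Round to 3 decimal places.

Posterior: Beta(1+41, 1+17) = Beta(42, 18).
Mode = (42−1)/(42+18−2) = 41/58 = 0.707.
With a flat prior the MAP equals the MLE, 41/58.
Mean = 42/(42+18) = 42/60 = 0.700.
Squared-error loss ⇒ the optimal estimator is the posterior mean.

0.700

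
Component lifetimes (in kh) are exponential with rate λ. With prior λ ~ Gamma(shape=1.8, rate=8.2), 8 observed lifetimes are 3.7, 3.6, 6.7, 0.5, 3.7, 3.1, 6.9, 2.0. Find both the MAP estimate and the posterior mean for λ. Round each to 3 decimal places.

Σ times = 30.2. Posterior: Gamma(shape = 1.8+8 = 9.8, rate = 8.2+30.2 = 38.4).
Mode = (α−1)/β = 8.8/38.4 = 0.229.
Mean = α/β = 9.8/38.4 = 0.255.

λ_MAP = 0.229, E[λ|data] = 0.255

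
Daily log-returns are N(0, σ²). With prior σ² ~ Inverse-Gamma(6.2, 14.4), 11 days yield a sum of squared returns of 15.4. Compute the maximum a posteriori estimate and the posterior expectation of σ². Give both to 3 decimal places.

Posterior: Inverse-Gamma(shape = 6.2+11/2 = 11.7, scale = 14.4+15.4/2 = 22.1).
Mode = β/(α+1) = 22.1/12.7 = 1.740.
Mean = β/(α−1) = 22.1/10.7 = 2.065.

MAP = 1.740, posterior mean = 2.065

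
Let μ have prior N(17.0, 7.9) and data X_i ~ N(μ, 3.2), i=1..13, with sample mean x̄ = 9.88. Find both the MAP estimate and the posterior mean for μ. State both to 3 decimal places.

MAP = 10.095, posterior mean = 10.095

Posterior for μ is Normal. Precision-weighted mean: (1/7.9·17.0 + 13/3.2·9.88) / (1/7.9 + 13/3.2) = 10.095.
A Normal posterior is symmetric, so mode = mean.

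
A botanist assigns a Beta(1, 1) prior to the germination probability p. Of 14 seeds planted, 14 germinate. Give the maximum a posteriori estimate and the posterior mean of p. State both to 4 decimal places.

Posterior: Beta(1+14, 1+0) = Beta(15, 1).
Since β = 1 ≤ 1 and α > 1, the Beta density is monotone increasing on [0,1]; the mode is at 1.
Mean = 15/(15+1) = 0.9375.
Mode > mean: the posterior has a left tail.

MAP: 1.0000. Posterior mean: 0.9375.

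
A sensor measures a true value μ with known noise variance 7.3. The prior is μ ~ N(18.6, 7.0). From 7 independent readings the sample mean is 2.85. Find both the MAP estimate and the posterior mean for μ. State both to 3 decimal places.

μ_MAP = 4.892, E[μ|data] = 4.892

Posterior for μ is Normal. Precision-weighted mean: (1/7.0·18.6 + 7/7.3·2.85) / (1/7.0 + 7/7.3) = 4.892.
A Normal posterior is symmetric, so mode = mean.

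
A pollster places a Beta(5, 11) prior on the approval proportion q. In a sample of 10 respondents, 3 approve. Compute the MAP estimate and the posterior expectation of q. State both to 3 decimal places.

q_MAP = 0.292, E[q|data] = 0.308

Posterior: Beta(5+3, 11+7) = Beta(8, 18).
Mode = (8−1)/(8+18−2) = 7/24 = 0.292.
Mean = 8/(8+18) = 8/26 = 0.308.
Right-skewed posterior ⇒ mode < mean.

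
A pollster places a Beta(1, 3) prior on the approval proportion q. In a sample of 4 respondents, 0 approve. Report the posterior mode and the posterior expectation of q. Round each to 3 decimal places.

MAP: 0.000. Posterior mean: 0.125.

Posterior: Beta(1+0, 3+4) = Beta(1, 7).
Since α = 1 ≤ 1 and β > 1, the Beta density is monotone decreasing on [0,1]; the mode is at 0.
Mean = 1/(1+7) = 0.125.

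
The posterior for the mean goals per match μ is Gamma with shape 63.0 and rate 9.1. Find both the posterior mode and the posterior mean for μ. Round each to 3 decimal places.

MAP: 6.813. Posterior mean: 6.923.

Mode = (α−1)/β = 62.0/9.1 = 6.813.
Mean = α/β = 63.0/9.1 = 6.923.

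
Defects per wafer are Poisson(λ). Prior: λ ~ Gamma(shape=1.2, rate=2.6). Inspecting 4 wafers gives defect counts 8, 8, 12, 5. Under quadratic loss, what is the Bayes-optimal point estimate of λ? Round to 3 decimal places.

5.182

Σ counts = 33. Posterior: Gamma(shape = 1.2+33 = 34.2, rate = 2.6+4 = 6.6).
Mode = (α−1)/β = 33.2/6.6 = 5.030.
Mean = α/β = 34.2/6.6 = 5.182.
Quadratic loss ⇒ the optimal estimator is the posterior mean.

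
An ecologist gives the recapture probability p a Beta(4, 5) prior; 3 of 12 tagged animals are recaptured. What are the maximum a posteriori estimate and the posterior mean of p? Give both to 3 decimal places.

MAP = 0.316; posterior mean = 0.333

Posterior: Beta(4+3, 5+9) = Beta(7, 14).
Mode = (7−1)/(7+14−2) = 6/19 = 0.316.
Mean = 7/(7+14) = 7/21 = 0.333.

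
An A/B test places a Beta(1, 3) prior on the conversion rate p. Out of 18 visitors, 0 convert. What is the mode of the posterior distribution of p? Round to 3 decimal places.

0.000

Posterior: Beta(1+0, 3+18) = Beta(1, 21).
Since α = 1 ≤ 1 and β > 1, the Beta density is monotone decreasing on [0,1]; the mode is at 0.
Mean = 1/(1+21) = 0.045.
This is the posterior mode — the MAP estimate.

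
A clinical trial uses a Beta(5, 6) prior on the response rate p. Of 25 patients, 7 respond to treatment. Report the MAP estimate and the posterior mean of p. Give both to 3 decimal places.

Posterior: Beta(5+7, 6+18) = Beta(12, 24).
Mode = (12−1)/(12+24−2) = 11/34 = 0.324.
Mean = 12/(12+24) = 12/36 = 0.333.
Mean > mode: the posterior has a right tail.

MAP = 0.324; posterior mean = 0.333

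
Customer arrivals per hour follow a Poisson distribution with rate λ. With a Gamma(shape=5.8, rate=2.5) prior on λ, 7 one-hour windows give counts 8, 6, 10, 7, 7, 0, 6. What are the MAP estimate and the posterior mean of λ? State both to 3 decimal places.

MAP = 5.137; posterior mean = 5.242

Σ counts = 44. Posterior: Gamma(shape = 5.8+44 = 49.8, rate = 2.5+7 = 9.5).
Mode = (α−1)/β = 48.8/9.5 = 5.137.
Mean = α/β = 49.8/9.5 = 5.242.
The posterior is right-skewed, so the mean exceeds the mode.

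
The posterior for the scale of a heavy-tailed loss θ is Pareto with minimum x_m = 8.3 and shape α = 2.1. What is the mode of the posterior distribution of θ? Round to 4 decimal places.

8.3000

The Pareto density is strictly decreasing on [x_m, ∞), so the mode is x_m = 8.3000.
Mean = α·x_m/(α−1) = 2.1·8.3/1.1 = 15.8455.
This is the posterior mode — the MAP estimate.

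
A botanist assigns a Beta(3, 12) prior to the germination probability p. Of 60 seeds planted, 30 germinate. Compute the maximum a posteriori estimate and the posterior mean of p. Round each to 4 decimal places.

p_MAP = 0.4384, E[p|data] = 0.4400

Posterior: Beta(3+30, 12+30) = Beta(33, 42).
Mode = (33−1)/(33+42−2) = 32/73 = 0.4384.
Mean = 33/(33+42) = 33/75 = 0.4400.
The mean is pulled above the mode by the posterior's right skew.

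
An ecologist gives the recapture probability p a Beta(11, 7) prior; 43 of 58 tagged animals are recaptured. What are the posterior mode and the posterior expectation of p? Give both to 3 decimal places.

Posterior: Beta(11+43, 7+15) = Beta(54, 22).
Mode = (54−1)/(54+22−2) = 53/74 = 0.716.
Mean = 54/(54+22) = 54/76 = 0.711.

MAP = 0.716; posterior mean = 0.711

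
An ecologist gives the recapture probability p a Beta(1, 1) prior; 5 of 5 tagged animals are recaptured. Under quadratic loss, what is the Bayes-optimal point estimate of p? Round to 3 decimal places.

Posterior: Beta(1+5, 1+0) = Beta(6, 1).
Since β = 1 ≤ 1 and α > 1, the Beta density is monotone increasing on [0,1]; the mode is at 1.
Mean = 6/(6+1) = 0.857.
Quadratic loss ⇒ the optimal estimator is the posterior mean.

0.857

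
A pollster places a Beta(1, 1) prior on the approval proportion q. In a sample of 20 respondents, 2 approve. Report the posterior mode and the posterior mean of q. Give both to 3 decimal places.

Posterior: Beta(1+2, 1+18) = Beta(3, 19).
Mode = (3−1)/(3+19−2) = 2/20 = 0.100.
Mean = 3/(3+19) = 3/22 = 0.136.
Right-skewed posterior ⇒ mode < mean.

MAP: 0.100. Posterior mean: 0.136.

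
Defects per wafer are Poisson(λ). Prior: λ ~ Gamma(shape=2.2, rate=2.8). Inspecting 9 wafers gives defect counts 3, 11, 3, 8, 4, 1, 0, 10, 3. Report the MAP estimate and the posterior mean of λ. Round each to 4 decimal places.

MAP: 3.7458. Posterior mean: 3.8305.

Σ counts = 43. Posterior: Gamma(shape = 2.2+43 = 45.2, rate = 2.8+9 = 11.8).
Mode = (α−1)/β = 44.2/11.8 = 3.7458.
Mean = α/β = 45.2/11.8 = 3.8305.
The mean is pulled above the mode by the posterior's right skew.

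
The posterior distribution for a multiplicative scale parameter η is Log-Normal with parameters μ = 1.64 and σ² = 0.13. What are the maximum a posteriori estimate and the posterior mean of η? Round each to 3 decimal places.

Mode = exp(μ − σ²) = exp(1.51) = 4.527.
Mean = exp(μ + σ²/2) = exp(1.705) = 5.501.

η_MAP = 4.527, E[η|data] = 5.501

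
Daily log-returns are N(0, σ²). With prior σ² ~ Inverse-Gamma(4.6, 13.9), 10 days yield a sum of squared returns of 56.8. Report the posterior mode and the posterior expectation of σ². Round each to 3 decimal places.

Posterior: Inverse-Gamma(shape = 4.6+10/2 = 9.6, scale = 13.9+56.8/2 = 42.3).
Mode = β/(α+1) = 42.3/10.6 = 3.991.
Mean = β/(α−1) = 42.3/8.6 = 4.919.
Right-skewed posterior ⇒ mode < mean.

σ²_MAP = 3.991, E[σ²|data] = 4.919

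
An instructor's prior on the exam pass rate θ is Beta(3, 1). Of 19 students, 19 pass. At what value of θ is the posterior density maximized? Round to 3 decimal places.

Posterior: Beta(3+19, 1+0) = Beta(22, 1).
Since β = 1 ≤ 1 and α > 1, the Beta density is monotone increasing on [0,1]; the mode is at 1.
Mean = 22/(22+1) = 0.957.
This is the posterior mode — the MAP estimate.

1.000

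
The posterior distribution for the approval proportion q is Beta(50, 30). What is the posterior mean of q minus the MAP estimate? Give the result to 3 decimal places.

Mode = (50−1)/(50+30−2) = 49/78 = 0.628.
Mean = 50/(50+30) = 50/80 = 0.625.
Difference = 0.625 − 0.628 = -0.003.
Left-skewed posterior ⇒ mean < mode.

-0.003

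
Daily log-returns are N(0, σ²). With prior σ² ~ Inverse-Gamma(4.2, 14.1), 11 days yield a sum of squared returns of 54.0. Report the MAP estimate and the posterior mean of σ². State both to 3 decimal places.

σ²_MAP = 3.841, E[σ²|data] = 4.724

Posterior: Inverse-Gamma(shape = 4.2+11/2 = 9.7, scale = 14.1+54.0/2 = 41.1).
Mode = β/(α+1) = 41.1/10.7 = 3.841.
Mean = β/(α−1) = 41.1/8.7 = 4.724.
The mean is pulled above the mode by the posterior's right skew.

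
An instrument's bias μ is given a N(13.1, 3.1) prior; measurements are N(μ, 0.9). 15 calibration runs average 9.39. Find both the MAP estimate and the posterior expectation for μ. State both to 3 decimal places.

MAP estimate = 9.460, posterior expectation = 9.460

Posterior for μ is Normal. Precision-weighted mean: (1/3.1·13.1 + 15/0.9·9.39) / (1/3.1 + 15/0.9) = 9.460.
A Normal posterior is symmetric, so mode = mean.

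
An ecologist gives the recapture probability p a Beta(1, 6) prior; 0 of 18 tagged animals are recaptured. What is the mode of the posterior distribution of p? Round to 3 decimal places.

Posterior: Beta(1+0, 6+18) = Beta(1, 24).
Since α = 1 ≤ 1 and β > 1, the Beta density is monotone decreasing on [0,1]; the mode is at 0.
Mean = 1/(1+24) = 0.040.
This is the posterior mode — the MAP estimate.

0.000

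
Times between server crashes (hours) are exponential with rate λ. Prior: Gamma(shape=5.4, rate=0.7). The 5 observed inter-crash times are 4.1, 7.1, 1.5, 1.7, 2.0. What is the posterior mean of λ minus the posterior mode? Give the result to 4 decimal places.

0.0585

Σ times = 16.4. Posterior: Gamma(shape = 5.4+5 = 10.4, rate = 0.7+16.4 = 17.1).
Mode = (α−1)/β = 9.4/17.1 = 0.5497.
Mean = α/β = 10.4/17.1 = 0.6082.
Difference = 0.6082 − 0.5497 = 0.0585.
Mean > mode: the posterior has a right tail.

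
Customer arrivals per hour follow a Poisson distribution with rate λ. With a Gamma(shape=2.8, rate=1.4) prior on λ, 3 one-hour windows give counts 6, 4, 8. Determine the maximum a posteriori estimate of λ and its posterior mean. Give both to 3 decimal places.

MAP = 4.500, posterior mean = 4.727

Σ counts = 18. Posterior: Gamma(shape = 2.8+18 = 20.8, rate = 1.4+3 = 4.4).
Mode = (α−1)/β = 19.8/4.4 = 4.500.
Mean = α/β = 20.8/4.4 = 4.727.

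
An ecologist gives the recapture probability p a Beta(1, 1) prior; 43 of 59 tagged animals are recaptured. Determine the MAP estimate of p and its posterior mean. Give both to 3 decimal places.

p_MAP = 0.729, E[p|data] = 0.721

Posterior: Beta(1+43, 1+16) = Beta(44, 17).
Mode = (44−1)/(44+17−2) = 43/59 = 0.729.
With a flat prior the MAP equals the MLE, 43/59.
Mean = 44/(44+17) = 44/61 = 0.721.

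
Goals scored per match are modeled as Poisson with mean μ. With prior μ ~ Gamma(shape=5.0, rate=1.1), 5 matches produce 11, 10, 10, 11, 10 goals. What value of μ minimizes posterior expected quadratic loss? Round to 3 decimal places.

9.344

Σ counts = 52. Posterior: Gamma(shape = 5.0+52 = 57.0, rate = 1.1+5 = 6.1).
Mode = (α−1)/β = 56.0/6.1 = 9.180.
Mean = α/β = 57.0/6.1 = 9.344.
Quadratic loss ⇒ the optimal estimator is the posterior mean.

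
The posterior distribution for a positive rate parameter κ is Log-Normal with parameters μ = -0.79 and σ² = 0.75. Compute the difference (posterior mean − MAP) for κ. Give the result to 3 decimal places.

Mode = exp(μ − σ²) = exp(-1.54) = 0.214.
Mean = exp(μ + σ²/2) = exp(-0.415) = 0.660.
Difference = 0.660 − 0.214 = 0.446.

0.446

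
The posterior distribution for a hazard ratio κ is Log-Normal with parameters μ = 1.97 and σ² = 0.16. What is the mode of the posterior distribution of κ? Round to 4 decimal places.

6.1104

Mode = exp(μ − σ²) = exp(1.81) = 6.1104.
Mean = exp(μ + σ²/2) = exp(2.050) = 7.7679.
This is the posterior mode — the MAP estimate.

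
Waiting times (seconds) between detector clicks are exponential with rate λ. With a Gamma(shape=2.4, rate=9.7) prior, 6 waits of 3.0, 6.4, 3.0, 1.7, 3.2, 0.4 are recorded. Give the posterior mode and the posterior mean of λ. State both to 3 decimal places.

MAP: 0.270. Posterior mean: 0.307.

Σ times = 17.7. Posterior: Gamma(shape = 2.4+6 = 8.4, rate = 9.7+17.7 = 27.4).
Mode = (α−1)/β = 7.4/27.4 = 0.270.
Mean = α/β = 8.4/27.4 = 0.307.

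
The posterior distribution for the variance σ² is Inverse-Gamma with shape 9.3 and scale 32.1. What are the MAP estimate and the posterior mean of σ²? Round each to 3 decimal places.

MAP = 3.117; posterior mean = 3.867

Mode = β/(α+1) = 32.1/10.3 = 3.117.
Mean = β/(α−1) = 32.1/8.3 = 3.867.
Right-skewed posterior ⇒ mode < mean.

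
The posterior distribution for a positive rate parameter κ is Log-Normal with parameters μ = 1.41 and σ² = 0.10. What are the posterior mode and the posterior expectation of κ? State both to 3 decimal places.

Mode = exp(μ − σ²) = exp(1.31) = 3.706.
Mean = exp(μ + σ²/2) = exp(1.460) = 4.306.

MAP: 3.706. Posterior mean: 4.306.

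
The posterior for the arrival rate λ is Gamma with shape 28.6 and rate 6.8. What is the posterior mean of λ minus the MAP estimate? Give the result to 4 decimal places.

0.1471

Mode = (α−1)/β = 27.6/6.8 = 4.0588.
Mean = α/β = 28.6/6.8 = 4.2059.
Difference = 4.2059 − 4.0588 = 0.1471.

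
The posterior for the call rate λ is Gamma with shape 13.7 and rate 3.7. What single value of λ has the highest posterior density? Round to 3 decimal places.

3.432

Mode = (α−1)/β = 12.7/3.7 = 3.432.
Mean = α/β = 13.7/3.7 = 3.703.
This is the posterior mode — the MAP estimate.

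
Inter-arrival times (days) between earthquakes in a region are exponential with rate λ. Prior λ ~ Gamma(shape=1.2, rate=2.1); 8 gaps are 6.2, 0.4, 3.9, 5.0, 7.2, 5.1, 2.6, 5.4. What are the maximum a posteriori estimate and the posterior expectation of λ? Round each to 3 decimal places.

Σ times = 35.8. Posterior: Gamma(shape = 1.2+8 = 9.2, rate = 2.1+35.8 = 37.9).
Mode = (α−1)/β = 8.2/37.9 = 0.216.
Mean = α/β = 9.2/37.9 = 0.243.

MAP: 0.216. Posterior mean: 0.243.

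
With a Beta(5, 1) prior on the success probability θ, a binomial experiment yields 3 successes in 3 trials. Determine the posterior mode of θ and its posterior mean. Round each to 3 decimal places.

θ_MAP = 1.000, E[θ|data] = 0.889

Posterior: Beta(5+3, 1+0) = Beta(8, 1).
Since β = 1 ≤ 1 and α > 1, the Beta density is monotone increasing on [0,1]; the mode is at 1.
Mean = 8/(8+1) = 0.889.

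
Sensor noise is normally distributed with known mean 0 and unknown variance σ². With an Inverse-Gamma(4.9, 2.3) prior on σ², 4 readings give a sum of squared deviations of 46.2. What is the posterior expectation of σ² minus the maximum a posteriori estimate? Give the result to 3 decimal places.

1.090

Posterior: Inverse-Gamma(shape = 4.9+4/2 = 6.9, scale = 2.3+46.2/2 = 25.4).
Mode = β/(α+1) = 25.4/7.9 = 3.215.
Mean = β/(α−1) = 25.4/5.9 = 4.305.
Difference = 4.305 − 3.215 = 1.090.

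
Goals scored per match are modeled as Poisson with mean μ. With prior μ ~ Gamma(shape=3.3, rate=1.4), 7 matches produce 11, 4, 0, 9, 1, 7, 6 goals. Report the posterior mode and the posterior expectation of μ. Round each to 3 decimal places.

Σ counts = 38. Posterior: Gamma(shape = 3.3+38 = 41.3, rate = 1.4+7 = 8.4).
Mode = (α−1)/β = 40.3/8.4 = 4.798.
Mean = α/β = 41.3/8.4 = 4.917.

posterior mode = 4.798, posterior expectation = 4.917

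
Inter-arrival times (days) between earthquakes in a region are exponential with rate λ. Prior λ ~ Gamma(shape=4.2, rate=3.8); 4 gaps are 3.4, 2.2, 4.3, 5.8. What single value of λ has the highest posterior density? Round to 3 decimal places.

Σ times = 15.7. Posterior: Gamma(shape = 4.2+4 = 8.2, rate = 3.8+15.7 = 19.5).
Mode = (α−1)/β = 7.2/19.5 = 0.369.
Mean = α/β = 8.2/19.5 = 0.421.
This is the posterior mode — the MAP estimate.

0.369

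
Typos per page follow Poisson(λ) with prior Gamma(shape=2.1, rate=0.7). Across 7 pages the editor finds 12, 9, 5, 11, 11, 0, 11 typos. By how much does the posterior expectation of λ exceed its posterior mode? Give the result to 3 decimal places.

Σ counts = 59. Posterior: Gamma(shape = 2.1+59 = 61.1, rate = 0.7+7 = 7.7).
Mode = (α−1)/β = 60.1/7.7 = 7.805.
Mean = α/β = 61.1/7.7 = 7.935.
Difference = 7.935 − 7.805 = 0.130.

0.130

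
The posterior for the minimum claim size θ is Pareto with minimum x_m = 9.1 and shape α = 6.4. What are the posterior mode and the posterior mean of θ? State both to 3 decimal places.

MAP: 9.100. Posterior mean: 10.785.

The Pareto density is strictly decreasing on [x_m, ∞), so the mode is x_m = 9.100.
Mean = α·x_m/(α−1) = 6.4·9.1/5.4 = 10.785.
The posterior is right-skewed, so the mean exceeds the mode.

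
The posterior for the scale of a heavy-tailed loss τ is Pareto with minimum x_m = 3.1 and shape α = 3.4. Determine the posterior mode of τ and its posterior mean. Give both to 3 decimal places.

MAP: 3.100. Posterior mean: 4.392.

The Pareto density is strictly decreasing on [x_m, ∞), so the mode is x_m = 3.100.
Mean = α·x_m/(α−1) = 3.4·3.1/2.4 = 4.392.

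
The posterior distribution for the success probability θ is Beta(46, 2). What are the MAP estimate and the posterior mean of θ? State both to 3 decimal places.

Mode = (46−1)/(46+2−2) = 45/46 = 0.978.
Mean = 46/(46+2) = 46/48 = 0.958.
Left-skewed posterior ⇒ mean < mode.

θ_MAP = 0.978, E[θ|data] = 0.958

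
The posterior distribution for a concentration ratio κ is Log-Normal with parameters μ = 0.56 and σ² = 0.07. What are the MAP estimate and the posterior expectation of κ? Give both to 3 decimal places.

MAP estimate = 1.632, posterior expectation = 1.813

Mode = exp(μ − σ²) = exp(0.49) = 1.632.
Mean = exp(μ + σ²/2) = exp(0.595) = 1.813.
The mean is pulled above the mode by the posterior's right skew.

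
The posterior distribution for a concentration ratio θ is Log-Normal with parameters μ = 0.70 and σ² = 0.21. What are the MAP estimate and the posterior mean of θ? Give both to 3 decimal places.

Mode = exp(μ − σ²) = exp(0.49) = 1.632.
Mean = exp(μ + σ²/2) = exp(0.805) = 2.237.

MAP = 1.632; posterior mean = 2.237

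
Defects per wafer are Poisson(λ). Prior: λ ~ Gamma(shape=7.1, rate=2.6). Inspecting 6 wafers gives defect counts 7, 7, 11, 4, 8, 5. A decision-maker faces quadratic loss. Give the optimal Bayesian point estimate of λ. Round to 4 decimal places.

Σ counts = 42. Posterior: Gamma(shape = 7.1+42 = 49.1, rate = 2.6+6 = 8.6).
Mode = (α−1)/β = 48.1/8.6 = 5.5930.
Mean = α/β = 49.1/8.6 = 5.7093.
Quadratic loss ⇒ the optimal estimator is the posterior mean.

5.7093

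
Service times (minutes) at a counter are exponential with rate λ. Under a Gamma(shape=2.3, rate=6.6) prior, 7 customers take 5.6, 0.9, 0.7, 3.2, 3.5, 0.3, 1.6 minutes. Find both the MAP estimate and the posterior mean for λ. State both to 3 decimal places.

Σ times = 15.8. Posterior: Gamma(shape = 2.3+7 = 9.3, rate = 6.6+15.8 = 22.4).
Mode = (α−1)/β = 8.3/22.4 = 0.371.
Mean = α/β = 9.3/22.4 = 0.415.
Mean > mode: the posterior has a right tail.

MAP: 0.371. Posterior mean: 0.415.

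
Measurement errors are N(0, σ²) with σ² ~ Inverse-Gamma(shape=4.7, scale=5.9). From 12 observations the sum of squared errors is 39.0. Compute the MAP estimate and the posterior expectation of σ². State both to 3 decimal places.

Posterior: Inverse-Gamma(shape = 4.7+12/2 = 10.7, scale = 5.9+39.0/2 = 25.4).
Mode = β/(α+1) = 25.4/11.7 = 2.171.
Mean = β/(α−1) = 25.4/9.7 = 2.619.
The mean is pulled above the mode by the posterior's right skew.

σ²_MAP = 2.171, E[σ²|data] = 2.619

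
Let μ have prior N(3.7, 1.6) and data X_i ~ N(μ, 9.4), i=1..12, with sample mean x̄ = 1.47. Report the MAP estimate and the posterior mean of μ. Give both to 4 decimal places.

Posterior for μ is Normal. Precision-weighted mean: (1/1.6·3.7 + 12/9.4·1.47) / (1/1.6 + 12/9.4) = 2.2029.
A Normal posterior is symmetric, so mode = mean.

MAP: 2.2029. Posterior mean: 2.2029.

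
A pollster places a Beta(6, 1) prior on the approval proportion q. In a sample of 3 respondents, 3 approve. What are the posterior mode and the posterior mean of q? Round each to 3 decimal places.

Posterior: Beta(6+3, 1+0) = Beta(9, 1).
Since β = 1 ≤ 1 and α > 1, the Beta density is monotone increasing on [0,1]; the mode is at 1.
Mean = 9/(9+1) = 0.900.

q_MAP = 1.000, E[q|data] = 0.900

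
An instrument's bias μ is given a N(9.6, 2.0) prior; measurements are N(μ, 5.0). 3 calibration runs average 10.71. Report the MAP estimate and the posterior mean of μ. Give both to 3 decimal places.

MAP = 10.205; posterior mean = 10.205

Posterior for μ is Normal. Precision-weighted mean: (1/2.0·9.6 + 3/5.0·10.71) / (1/2.0 + 3/5.0) = 10.205.
A Normal posterior is symmetric, so mode = mean.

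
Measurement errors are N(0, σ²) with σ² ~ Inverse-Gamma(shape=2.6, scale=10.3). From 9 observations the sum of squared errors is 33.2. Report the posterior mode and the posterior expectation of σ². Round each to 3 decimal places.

Posterior: Inverse-Gamma(shape = 2.6+9/2 = 7.1, scale = 10.3+33.2/2 = 26.9).
Mode = β/(α+1) = 26.9/8.1 = 3.321.
Mean = β/(α−1) = 26.9/6.1 = 4.410.

posterior mode = 3.321, posterior expectation = 4.410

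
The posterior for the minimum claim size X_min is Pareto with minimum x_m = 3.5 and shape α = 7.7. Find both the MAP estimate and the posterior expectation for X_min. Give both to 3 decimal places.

The Pareto density is strictly decreasing on [x_m, ∞), so the mode is x_m = 3.500.
Mean = α·x_m/(α−1) = 7.7·3.5/6.7 = 4.022.
The posterior is right-skewed, so the mean exceeds the mode.

X_min_MAP = 3.500, E[X_min|data] = 4.022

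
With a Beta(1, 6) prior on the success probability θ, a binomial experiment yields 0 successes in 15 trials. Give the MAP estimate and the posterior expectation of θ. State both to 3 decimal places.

Posterior: Beta(1+0, 6+15) = Beta(1, 21).
Since α = 1 ≤ 1 and β > 1, the Beta density is monotone decreasing on [0,1]; the mode is at 0.
Mean = 1/(1+21) = 0.045.

MAP estimate = 0.000, posterior expectation = 0.045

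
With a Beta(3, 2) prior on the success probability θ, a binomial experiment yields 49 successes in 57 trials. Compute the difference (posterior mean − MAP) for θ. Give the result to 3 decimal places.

-0.011

Posterior: Beta(3+49, 2+8) = Beta(52, 10).
Mode = (52−1)/(52+10−2) = 51/60 = 0.850.
Mean = 52/(52+10) = 52/62 = 0.839.
Difference = 0.839 − 0.850 = -0.011.
Mode > mean: the posterior has a left tail.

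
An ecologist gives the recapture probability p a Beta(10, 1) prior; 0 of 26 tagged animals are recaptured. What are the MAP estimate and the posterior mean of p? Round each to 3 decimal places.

Posterior: Beta(10+0, 1+26) = Beta(10, 27).
Mode = (10−1)/(10+27−2) = 9/35 = 0.257.
Mean = 10/(10+27) = 10/37 = 0.270.

MAP = 0.257; posterior mean = 0.270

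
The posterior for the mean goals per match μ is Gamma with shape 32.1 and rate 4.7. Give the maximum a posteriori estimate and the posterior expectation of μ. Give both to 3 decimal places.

maximum a posteriori estimate = 6.617, posterior expectation = 6.830

Mode = (α−1)/β = 31.1/4.7 = 6.617.
Mean = α/β = 32.1/4.7 = 6.830.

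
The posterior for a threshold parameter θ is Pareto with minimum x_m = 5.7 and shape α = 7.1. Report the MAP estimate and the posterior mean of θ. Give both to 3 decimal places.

The Pareto density is strictly decreasing on [x_m, ∞), so the mode is x_m = 5.700.
Mean = α·x_m/(α−1) = 7.1·5.7/6.1 = 6.634.
Mean > mode: the posterior has a right tail.

MAP: 5.700. Posterior mean: 6.634.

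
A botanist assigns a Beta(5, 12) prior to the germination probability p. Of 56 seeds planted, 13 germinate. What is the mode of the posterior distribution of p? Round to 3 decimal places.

0.239

Posterior: Beta(5+13, 12+43) = Beta(18, 55).
Mode = (18−1)/(18+55−2) = 17/71 = 0.239.
Mean = 18/(18+55) = 18/73 = 0.247.
This is the posterior mode — the MAP estimate.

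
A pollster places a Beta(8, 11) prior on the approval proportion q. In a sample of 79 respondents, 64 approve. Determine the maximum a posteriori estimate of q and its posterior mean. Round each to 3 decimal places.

Posterior: Beta(8+64, 11+15) = Beta(72, 26).
Mode = (72−1)/(72+26−2) = 71/96 = 0.740.
Mean = 72/(72+26) = 72/98 = 0.735.

MAP = 0.740; posterior mean = 0.735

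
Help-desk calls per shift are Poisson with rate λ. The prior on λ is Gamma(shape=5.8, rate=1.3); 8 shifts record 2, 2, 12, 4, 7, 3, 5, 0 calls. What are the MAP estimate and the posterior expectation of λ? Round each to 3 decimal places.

Σ counts = 35. Posterior: Gamma(shape = 5.8+35 = 40.8, rate = 1.3+8 = 9.3).
Mode = (α−1)/β = 39.8/9.3 = 4.280.
Mean = α/β = 40.8/9.3 = 4.387.
The mean is pulled above the mode by the posterior's right skew.

MAP = 4.280; posterior mean = 4.387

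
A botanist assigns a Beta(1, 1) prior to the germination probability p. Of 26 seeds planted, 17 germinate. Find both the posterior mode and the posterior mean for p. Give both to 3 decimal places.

MAP: 0.654. Posterior mean: 0.643.

Posterior: Beta(1+17, 1+9) = Beta(18, 10).
Mode = (18−1)/(18+10−2) = 17/26 = 0.654.
With a flat prior the MAP equals the MLE, 17/26.
Mean = 18/(18+10) = 18/28 = 0.643.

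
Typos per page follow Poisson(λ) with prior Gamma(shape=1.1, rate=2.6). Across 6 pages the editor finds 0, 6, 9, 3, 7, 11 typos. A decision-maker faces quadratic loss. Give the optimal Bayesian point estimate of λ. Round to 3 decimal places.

Σ counts = 36. Posterior: Gamma(shape = 1.1+36 = 37.1, rate = 2.6+6 = 8.6).
Mode = (α−1)/β = 36.1/8.6 = 4.198.
Mean = α/β = 37.1/8.6 = 4.314.
Quadratic loss ⇒ the optimal estimator is the posterior mean.

4.314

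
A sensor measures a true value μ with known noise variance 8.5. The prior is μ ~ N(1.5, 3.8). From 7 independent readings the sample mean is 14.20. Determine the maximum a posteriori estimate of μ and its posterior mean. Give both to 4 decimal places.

MAP: 11.1245. Posterior mean: 11.1245.

Posterior for μ is Normal. Precision-weighted mean: (1/3.8·1.5 + 7/8.5·14.20) / (1/3.8 + 7/8.5) = 11.1245.
A Normal posterior is symmetric, so mode = mean.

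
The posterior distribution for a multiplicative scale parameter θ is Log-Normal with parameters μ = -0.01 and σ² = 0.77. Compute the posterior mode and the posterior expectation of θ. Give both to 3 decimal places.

posterior mode = 0.458, posterior expectation = 1.455

Mode = exp(μ − σ²) = exp(-0.78) = 0.458.
Mean = exp(μ + σ²/2) = exp(0.375) = 1.455.
Mean > mode: the posterior has a right tail.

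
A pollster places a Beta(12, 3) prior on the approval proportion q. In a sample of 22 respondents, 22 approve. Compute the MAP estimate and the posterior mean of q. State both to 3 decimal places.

q_MAP = 0.943, E[q|data] = 0.919

Posterior: Beta(12+22, 3+0) = Beta(34, 3).
Mode = (34−1)/(34+3−2) = 33/35 = 0.943.
Mean = 34/(34+3) = 34/37 = 0.919.
The posterior is left-skewed, so the mode exceeds the mean.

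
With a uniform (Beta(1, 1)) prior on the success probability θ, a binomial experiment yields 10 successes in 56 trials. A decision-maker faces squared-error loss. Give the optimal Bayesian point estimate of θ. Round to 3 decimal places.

Posterior: Beta(1+10, 1+46) = Beta(11, 47).
Mode = (11−1)/(11+47−2) = 10/56 = 0.179.
With a flat prior the MAP equals the MLE, 10/56.
Mean = 11/(11+47) = 11/58 = 0.190.
Squared-error loss ⇒ the optimal estimator is the posterior mean.

0.190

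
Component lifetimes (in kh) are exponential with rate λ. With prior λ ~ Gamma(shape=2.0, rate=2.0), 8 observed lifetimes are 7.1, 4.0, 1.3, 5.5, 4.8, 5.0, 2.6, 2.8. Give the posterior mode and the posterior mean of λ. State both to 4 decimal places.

MAP = 0.2564, posterior mean = 0.2849

Σ times = 33.1. Posterior: Gamma(shape = 2.0+8 = 10.0, rate = 2.0+33.1 = 35.1).
Mode = (α−1)/β = 9.0/35.1 = 0.2564.
Mean = α/β = 10.0/35.1 = 0.2849.
Mean > mode: the posterior has a right tail.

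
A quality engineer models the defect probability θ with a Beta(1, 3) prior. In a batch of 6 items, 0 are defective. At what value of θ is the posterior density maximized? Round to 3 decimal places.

0.000

Posterior: Beta(1+0, 3+6) = Beta(1, 9).
Since α = 1 ≤ 1 and β > 1, the Beta density is monotone decreasing on [0,1]; the mode is at 0.
Mean = 1/(1+9) = 0.100.
This is the posterior mode — the MAP estimate.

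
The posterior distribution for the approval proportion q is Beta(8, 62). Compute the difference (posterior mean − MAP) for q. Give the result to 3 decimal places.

Mode = (8−1)/(8+62−2) = 7/68 = 0.103.
Mean = 8/(8+62) = 8/70 = 0.114.
Difference = 0.114 − 0.103 = 0.011.

0.011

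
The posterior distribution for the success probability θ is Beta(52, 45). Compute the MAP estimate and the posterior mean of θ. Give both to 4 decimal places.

θ_MAP = 0.5368, E[θ|data] = 0.5361

Mode = (52−1)/(52+45−2) = 51/95 = 0.5368.
Mean = 52/(52+45) = 52/97 = 0.5361.
The mean is pulled below the mode by the posterior's left skew.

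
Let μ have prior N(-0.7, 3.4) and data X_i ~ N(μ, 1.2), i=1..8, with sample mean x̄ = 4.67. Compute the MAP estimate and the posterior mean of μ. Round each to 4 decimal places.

μ_MAP = 4.4431, E[μ|data] = 4.4431

Posterior for μ is Normal. Precision-weighted mean: (1/3.4·-0.7 + 8/1.2·4.67) / (1/3.4 + 8/1.2) = 4.4431.
A Normal posterior is symmetric, so mode = mean.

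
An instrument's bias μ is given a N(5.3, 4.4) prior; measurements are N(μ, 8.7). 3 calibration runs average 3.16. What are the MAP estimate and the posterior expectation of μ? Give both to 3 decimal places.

μ_MAP = 4.010, E[μ|data] = 4.010

Posterior for μ is Normal. Precision-weighted mean: (1/4.4·5.3 + 3/8.7·3.16) / (1/4.4 + 3/8.7) = 4.010.
A Normal posterior is symmetric, so mode = mean.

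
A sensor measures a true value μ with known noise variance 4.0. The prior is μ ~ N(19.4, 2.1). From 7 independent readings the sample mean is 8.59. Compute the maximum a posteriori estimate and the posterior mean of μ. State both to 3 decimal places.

MAP: 10.902. Posterior mean: 10.902.

Posterior for μ is Normal. Precision-weighted mean: (1/2.1·19.4 + 7/4.0·8.59) / (1/2.1 + 7/4.0) = 10.902.
A Normal posterior is symmetric, so mode = mean.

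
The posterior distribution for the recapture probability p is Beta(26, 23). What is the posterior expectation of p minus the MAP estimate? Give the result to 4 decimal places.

Mode = (26−1)/(26+23−2) = 25/47 = 0.5319.
Mean = 26/(26+23) = 26/49 = 0.5306.
Difference = 0.5306 − 0.5319 = -0.0013.

-0.0013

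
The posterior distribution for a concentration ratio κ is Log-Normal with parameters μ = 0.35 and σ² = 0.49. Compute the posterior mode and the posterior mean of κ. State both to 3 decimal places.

Mode = exp(μ − σ²) = exp(-0.14) = 0.869.
Mean = exp(μ + σ²/2) = exp(0.595) = 1.813.

MAP = 0.869, posterior mean = 1.813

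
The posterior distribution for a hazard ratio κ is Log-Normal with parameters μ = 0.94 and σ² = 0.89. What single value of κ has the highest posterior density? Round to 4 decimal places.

Mode = exp(μ − σ²) = exp(0.05) = 1.0513.
Mean = exp(μ + σ²/2) = exp(1.385) = 3.9948.
This is the posterior mode — the MAP estimate.

1.0513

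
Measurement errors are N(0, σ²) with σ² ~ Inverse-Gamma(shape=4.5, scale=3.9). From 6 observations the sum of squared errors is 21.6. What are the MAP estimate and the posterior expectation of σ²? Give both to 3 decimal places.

MAP: 1.729. Posterior mean: 2.262.

Posterior: Inverse-Gamma(shape = 4.5+6/2 = 7.5, scale = 3.9+21.6/2 = 14.7).
Mode = β/(α+1) = 14.7/8.5 = 1.729.
Mean = β/(α−1) = 14.7/6.5 = 2.262.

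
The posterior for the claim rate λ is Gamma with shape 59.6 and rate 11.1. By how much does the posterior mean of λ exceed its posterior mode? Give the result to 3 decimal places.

Mode = (α−1)/β = 58.6/11.1 = 5.279.
Mean = α/β = 59.6/11.1 = 5.369.
Difference = 5.369 − 5.279 = 0.090.

0.090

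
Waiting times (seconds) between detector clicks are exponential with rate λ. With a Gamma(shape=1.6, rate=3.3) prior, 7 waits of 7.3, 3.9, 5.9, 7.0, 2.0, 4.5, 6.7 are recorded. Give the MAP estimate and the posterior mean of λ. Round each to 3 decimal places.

Σ times = 37.3. Posterior: Gamma(shape = 1.6+7 = 8.6, rate = 3.3+37.3 = 40.6).
Mode = (α−1)/β = 7.6/40.6 = 0.187.
Mean = α/β = 8.6/40.6 = 0.212.
The mean is pulled above the mode by the posterior's right skew.

MAP: 0.187. Posterior mean: 0.212.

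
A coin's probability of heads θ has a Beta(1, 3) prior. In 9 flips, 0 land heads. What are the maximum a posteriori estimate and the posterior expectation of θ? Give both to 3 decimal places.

MAP = 0.000; posterior mean = 0.077

Posterior: Beta(1+0, 3+9) = Beta(1, 12).
Since α = 1 ≤ 1 and β > 1, the Beta density is monotone decreasing on [0,1]; the mode is at 0.
Mean = 1/(1+12) = 0.077.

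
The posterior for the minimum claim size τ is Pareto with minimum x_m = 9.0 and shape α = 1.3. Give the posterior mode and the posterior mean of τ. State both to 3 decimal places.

The Pareto density is strictly decreasing on [x_m, ∞), so the mode is x_m = 9.000.
Mean = α·x_m/(α−1) = 1.3·9.0/0.3 = 39.000.
The posterior is right-skewed, so the mean exceeds the mode.

MAP: 9.000. Posterior mean: 39.000.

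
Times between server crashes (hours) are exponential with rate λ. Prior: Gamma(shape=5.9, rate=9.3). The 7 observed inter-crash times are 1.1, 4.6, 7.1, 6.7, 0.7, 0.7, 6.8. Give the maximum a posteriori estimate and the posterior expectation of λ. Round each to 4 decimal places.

Σ times = 27.7. Posterior: Gamma(shape = 5.9+7 = 12.9, rate = 9.3+27.7 = 37.0).
Mode = (α−1)/β = 11.9/37.0 = 0.3216.
Mean = α/β = 12.9/37.0 = 0.3486.

MAP = 0.3216, posterior mean = 0.3486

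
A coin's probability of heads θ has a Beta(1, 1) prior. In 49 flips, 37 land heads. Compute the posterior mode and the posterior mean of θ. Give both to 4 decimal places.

Posterior: Beta(1+37, 1+12) = Beta(38, 13).
Mode = (38−1)/(38+13−2) = 37/49 = 0.7551.
With a flat prior the MAP equals the MLE, 37/49.
Mean = 38/(38+13) = 38/51 = 0.7451.
Mode > mean: the posterior has a left tail.

MAP: 0.7551. Posterior mean: 0.7451.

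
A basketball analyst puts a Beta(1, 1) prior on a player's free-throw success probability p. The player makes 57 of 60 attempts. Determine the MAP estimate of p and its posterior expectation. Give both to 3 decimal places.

Posterior: Beta(1+57, 1+3) = Beta(58, 4).
Mode = (58−1)/(58+4−2) = 57/60 = 0.950.
Mean = 58/(58+4) = 58/62 = 0.935.

MAP estimate = 0.950, posterior expectation = 0.935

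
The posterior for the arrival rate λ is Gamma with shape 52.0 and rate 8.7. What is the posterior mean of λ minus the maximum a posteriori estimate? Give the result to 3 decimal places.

Mode = (α−1)/β = 51.0/8.7 = 5.862.
Mean = α/β = 52.0/8.7 = 5.977.
Difference = 5.977 − 5.862 = 0.115.
The posterior is right-skewed, so the mean exceeds the mode.

0.115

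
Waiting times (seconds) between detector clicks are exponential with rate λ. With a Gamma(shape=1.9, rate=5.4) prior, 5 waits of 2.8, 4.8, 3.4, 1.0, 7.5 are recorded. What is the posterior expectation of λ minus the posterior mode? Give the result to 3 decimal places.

Σ times = 19.5. Posterior: Gamma(shape = 1.9+5 = 6.9, rate = 5.4+19.5 = 24.9).
Mode = (α−1)/β = 5.9/24.9 = 0.237.
Mean = α/β = 6.9/24.9 = 0.277.
Difference = 0.277 − 0.237 = 0.040.
Right-skewed posterior ⇒ mode < mean.

0.040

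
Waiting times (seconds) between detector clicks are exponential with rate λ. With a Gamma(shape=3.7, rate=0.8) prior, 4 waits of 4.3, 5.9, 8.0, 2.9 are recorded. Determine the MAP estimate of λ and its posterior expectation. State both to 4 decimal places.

Σ times = 21.1. Posterior: Gamma(shape = 3.7+4 = 7.7, rate = 0.8+21.1 = 21.9).
Mode = (α−1)/β = 6.7/21.9 = 0.3059.
Mean = α/β = 7.7/21.9 = 0.3516.

λ_MAP = 0.3059, E[λ|data] = 0.3516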